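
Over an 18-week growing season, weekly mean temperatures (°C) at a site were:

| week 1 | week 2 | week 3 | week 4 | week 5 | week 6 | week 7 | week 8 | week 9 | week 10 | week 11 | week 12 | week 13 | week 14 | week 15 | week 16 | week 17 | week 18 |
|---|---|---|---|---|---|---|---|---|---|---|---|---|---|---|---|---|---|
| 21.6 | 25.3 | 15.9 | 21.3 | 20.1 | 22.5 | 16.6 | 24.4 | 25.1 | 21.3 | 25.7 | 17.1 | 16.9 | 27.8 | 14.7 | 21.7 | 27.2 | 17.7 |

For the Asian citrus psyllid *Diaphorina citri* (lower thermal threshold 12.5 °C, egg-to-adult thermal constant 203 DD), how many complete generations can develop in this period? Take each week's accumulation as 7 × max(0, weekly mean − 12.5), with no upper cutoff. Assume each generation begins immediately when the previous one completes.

Weekly DD (7 × max(0, T̄ − 12.5)): 63.7, 89.6, 23.8, 61.6, 53.2, 70.0, 28.7, 83.3, 88.2, 61.6, 92.4, 32.2, 30.8, 107.1, 15.4, 64.4, 102.9, 36.4.
Season total = 1105.3 DD.
Complete generations = ⌊1105.3 / 203⌋ = 5.

5 generations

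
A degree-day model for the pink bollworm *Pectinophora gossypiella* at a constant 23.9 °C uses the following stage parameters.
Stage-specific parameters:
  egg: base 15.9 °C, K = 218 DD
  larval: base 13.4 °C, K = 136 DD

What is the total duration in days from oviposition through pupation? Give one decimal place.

40.2 days

egg: 218 / (23.9 − 15.9) = 218 / 8.0 = 27.250 d.
larval: 136 / (23.9 − 13.4) = 136 / 10.5 = 12.952 d.
Sum = 40.202 ≈ 40.2 days.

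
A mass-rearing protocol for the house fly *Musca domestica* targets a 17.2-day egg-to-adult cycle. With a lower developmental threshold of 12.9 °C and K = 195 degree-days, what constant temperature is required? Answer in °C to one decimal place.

24.2 °C

Required daily accumulation = 195 / 17.2 = 11.337 DD/day.
T = T_base + 11.337 = 12.9 + 11.337 = 24.237 ≈ 24.2 °C.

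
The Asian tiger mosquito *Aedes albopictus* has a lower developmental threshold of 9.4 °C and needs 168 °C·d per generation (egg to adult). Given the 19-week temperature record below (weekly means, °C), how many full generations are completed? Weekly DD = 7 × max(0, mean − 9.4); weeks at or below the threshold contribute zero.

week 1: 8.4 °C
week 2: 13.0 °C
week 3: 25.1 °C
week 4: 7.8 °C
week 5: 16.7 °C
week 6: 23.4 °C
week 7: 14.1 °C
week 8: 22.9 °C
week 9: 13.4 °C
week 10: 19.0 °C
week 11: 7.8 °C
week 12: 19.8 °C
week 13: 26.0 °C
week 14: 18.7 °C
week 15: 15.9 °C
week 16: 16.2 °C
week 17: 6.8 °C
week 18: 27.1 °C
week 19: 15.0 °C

Weekly DD (7 × max(0, T̄ − 9.4)): 0.0, 25.2, 109.9, 0.0, 51.1, 98.0, 32.9, 94.5, 28.0, 67.2, 0.0, 72.8, 116.2, 65.1, 45.5, 47.6, 0.0, 123.9, 39.2.
Season total = 1017.1 DD.
Complete generations = ⌊1017.1 / 168⌋ = 6.

6 generations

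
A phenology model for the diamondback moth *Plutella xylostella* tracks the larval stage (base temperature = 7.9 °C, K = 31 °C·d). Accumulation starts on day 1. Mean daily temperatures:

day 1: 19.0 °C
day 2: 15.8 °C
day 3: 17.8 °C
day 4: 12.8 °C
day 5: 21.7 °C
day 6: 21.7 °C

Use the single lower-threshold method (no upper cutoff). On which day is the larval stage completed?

Daily DD above 7.9 °C: 11.1, 7.9, 9.9, 4.9, 13.8, 13.8.
Cumulative: 11.1, 19.0, 28.9, 33.8, 47.6, 61.4.
The total first reaches 31 DD on day 4.

day 4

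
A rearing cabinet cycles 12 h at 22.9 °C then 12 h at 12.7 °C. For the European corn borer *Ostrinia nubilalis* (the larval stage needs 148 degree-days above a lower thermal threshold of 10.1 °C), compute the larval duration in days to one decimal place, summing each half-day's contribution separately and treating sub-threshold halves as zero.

Day half: max(0, 22.9 − 10.1) × 0.5 = 12.8 × 0.5 = 6.40 DD.
Night half: max(0, 12.7 − 10.1) × 0.5 = 2.6 × 0.5 = 1.30 DD.
Per 24 h: 7.70 DD/day.
Duration = 148 / 7.70 = 19.221 ≈ 19.2 days.

19.2 days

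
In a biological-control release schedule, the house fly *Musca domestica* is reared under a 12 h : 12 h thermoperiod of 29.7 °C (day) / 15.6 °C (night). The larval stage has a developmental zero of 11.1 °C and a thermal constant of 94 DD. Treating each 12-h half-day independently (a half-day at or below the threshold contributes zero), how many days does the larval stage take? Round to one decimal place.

Day half: max(0, 29.7 − 11.1) × 0.5 = 18.6 × 0.5 = 9.30 DD.
Night half: max(0, 15.6 − 11.1) × 0.5 = 4.5 × 0.5 = 2.25 DD.
Per 24 h: 11.55 DD/day.
Duration = 94 / 11.55 = 8.139 ≈ 8.1 days.

8.1 days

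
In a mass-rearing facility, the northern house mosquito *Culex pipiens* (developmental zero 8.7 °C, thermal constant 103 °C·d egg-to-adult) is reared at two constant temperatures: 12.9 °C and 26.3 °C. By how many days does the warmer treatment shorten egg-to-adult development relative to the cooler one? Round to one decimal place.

At 12.9 °C: 103 / (12.9 − 8.7) = 103 / 4.2 = 24.524 d.
At 26.3 °C: 103 / (26.3 − 8.7) = 103 / 17.6 = 5.852 d.
Difference = |24.524 − 5.852| = 18.672 ≈ 18.7 days.

18.7 days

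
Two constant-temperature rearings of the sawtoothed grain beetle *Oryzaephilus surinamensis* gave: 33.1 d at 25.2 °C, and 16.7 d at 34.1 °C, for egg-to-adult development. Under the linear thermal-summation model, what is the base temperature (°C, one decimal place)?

Equal thermal constants: D₁(T₁ − T_b) = D₂(T₂ − T_b).
33.1·(25.2 − T_b) = 16.7·(34.1 − T_b)
T_b = (33.1·25.2 − 16.7·34.1) / (33.1 − 16.7) = 264.65 / 16.4 = 16.137 °C ≈ 16.1 °C.

16.1 °C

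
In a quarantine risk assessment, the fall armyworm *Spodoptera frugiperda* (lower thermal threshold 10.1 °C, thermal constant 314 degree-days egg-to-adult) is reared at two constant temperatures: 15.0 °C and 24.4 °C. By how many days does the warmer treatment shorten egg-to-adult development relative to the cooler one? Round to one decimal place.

At 15.0 °C: 314 / (15.0 − 10.1) = 314 / 4.9 = 64.082 d.
At 24.4 °C: 314 / (24.4 − 10.1) = 314 / 14.3 = 21.958 d.
Difference = |64.082 − 21.958| = 42.124 ≈ 42.1 days.

42.1 days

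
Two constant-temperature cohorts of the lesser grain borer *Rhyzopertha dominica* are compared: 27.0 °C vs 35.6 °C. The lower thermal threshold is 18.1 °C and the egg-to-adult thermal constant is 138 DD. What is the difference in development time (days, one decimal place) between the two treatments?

7.6 days

At 27.0 °C: 138 / (27.0 − 18.1) = 138 / 8.9 = 15.506 d.
At 35.6 °C: 138 / (35.6 − 18.1) = 138 / 17.5 = 7.886 d.
Difference = |15.506 − 7.886| = 7.620 ≈ 7.6 days.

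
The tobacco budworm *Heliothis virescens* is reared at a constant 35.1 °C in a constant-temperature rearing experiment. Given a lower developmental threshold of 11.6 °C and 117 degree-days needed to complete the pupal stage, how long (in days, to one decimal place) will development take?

Daily accumulation = 35.1 − 11.6 = 23.5 DD/day.
Duration = 117 / 23.5 = 4.979 ≈ 5.0 days.

5.0 days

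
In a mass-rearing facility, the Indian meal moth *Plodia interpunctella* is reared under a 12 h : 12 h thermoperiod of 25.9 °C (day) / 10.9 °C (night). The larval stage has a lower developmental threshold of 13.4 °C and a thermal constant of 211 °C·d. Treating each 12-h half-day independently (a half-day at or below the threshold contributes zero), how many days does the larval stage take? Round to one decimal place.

Day half: max(0, 25.9 − 13.4) × 0.5 = 12.5 × 0.5 = 6.25 DD.
Night half: max(0, 10.9 − 13.4) × 0.5 = 0.0 × 0.5 = 0.00 DD.
Per 24 h: 6.25 DD/day.
Duration = 211 / 6.25 = 33.760 ≈ 33.8 days.

33.8 days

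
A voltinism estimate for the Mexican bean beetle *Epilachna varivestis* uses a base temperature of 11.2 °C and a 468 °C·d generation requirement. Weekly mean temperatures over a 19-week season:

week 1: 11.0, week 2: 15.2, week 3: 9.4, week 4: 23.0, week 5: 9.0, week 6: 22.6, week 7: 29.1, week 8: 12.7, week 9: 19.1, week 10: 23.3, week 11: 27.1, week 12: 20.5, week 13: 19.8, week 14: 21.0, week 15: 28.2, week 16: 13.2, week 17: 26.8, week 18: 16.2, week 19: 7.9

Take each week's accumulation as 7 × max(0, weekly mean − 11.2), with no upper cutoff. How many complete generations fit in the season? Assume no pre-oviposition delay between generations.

2 generations

Weekly DD (7 × max(0, T̄ − 11.2)): 0.0, 28.0, 0.0, 82.6, 0.0, 79.8, 125.3, 10.5, 55.3, 84.7, 111.3, 65.1, 60.2, 68.6, 119.0, 14.0, 109.2, 35.0, 0.0.
Season total = 1048.6 DD.
Complete generations = ⌊1048.6 / 468⌋ = 2.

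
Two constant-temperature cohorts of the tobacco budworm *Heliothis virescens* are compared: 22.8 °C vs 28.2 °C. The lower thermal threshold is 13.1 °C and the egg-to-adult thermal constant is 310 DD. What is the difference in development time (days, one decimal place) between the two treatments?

At 22.8 °C: 310 / (22.8 − 13.1) = 310 / 9.7 = 31.959 d.
At 28.2 °C: 310 / (28.2 − 13.1) = 310 / 15.1 = 20.530 d.
Difference = |31.959 − 20.530| = 11.429 ≈ 11.4 days.

11.4 days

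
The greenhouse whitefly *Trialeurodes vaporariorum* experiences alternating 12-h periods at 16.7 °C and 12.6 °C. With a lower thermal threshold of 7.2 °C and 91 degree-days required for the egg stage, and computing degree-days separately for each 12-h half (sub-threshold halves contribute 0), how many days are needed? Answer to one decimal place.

12.2 days

Day half: max(0, 16.7 − 7.2) × 0.5 = 9.5 × 0.5 = 4.75 DD.
Night half: max(0, 12.6 − 7.2) × 0.5 = 5.4 × 0.5 = 2.70 DD.
Per 24 h: 7.45 DD/day.
Duration = 91 / 7.45 = 12.215 ≈ 12.2 days.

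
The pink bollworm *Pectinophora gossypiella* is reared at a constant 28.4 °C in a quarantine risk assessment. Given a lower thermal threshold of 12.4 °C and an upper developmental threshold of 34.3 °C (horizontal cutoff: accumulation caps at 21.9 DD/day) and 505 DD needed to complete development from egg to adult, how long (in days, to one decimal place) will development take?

31.6 days

Daily accumulation = 28.4 − 12.4 = 16.0 DD/day.
Duration = 505 / 16.0 = 31.563 ≈ 31.6 days.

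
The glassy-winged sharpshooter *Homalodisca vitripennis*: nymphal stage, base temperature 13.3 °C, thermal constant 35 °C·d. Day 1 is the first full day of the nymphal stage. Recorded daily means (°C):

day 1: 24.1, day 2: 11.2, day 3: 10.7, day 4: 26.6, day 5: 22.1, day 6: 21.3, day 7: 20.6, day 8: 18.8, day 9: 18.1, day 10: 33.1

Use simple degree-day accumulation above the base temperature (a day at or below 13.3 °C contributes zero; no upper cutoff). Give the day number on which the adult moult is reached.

Daily DD above 13.3 °C: 10.8, 0.0, 0.0, 13.3, 8.8, 8.0, 7.3, 5.5, 4.8, 19.8.
Cumulative: 10.8, 10.8, 10.8, 24.1, 32.9, 40.9, 48.2, 53.7, 58.5, 78.3.
The total first reaches 35 DD on day 6.

day 6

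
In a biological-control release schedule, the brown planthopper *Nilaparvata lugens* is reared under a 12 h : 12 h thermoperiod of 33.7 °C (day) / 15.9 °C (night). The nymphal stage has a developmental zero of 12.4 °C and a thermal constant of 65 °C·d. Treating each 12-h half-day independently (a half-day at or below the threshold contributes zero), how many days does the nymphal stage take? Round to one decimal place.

Day half: max(0, 33.7 − 12.4) × 0.5 = 21.3 × 0.5 = 10.65 DD.
Night half: max(0, 15.9 − 12.4) × 0.5 = 3.5 × 0.5 = 1.75 DD.
Per 24 h: 12.40 DD/day.
Duration = 65 / 12.40 = 5.242 ≈ 5.2 days.

5.2 days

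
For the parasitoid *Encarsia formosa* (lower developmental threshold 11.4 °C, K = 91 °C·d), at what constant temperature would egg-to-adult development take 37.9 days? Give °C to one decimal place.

13.8 °C

Required daily accumulation = 91 / 37.9 = 2.401 DD/day.
T = T_base + 2.401 = 11.4 + 2.401 = 13.801 ≈ 13.8 °C.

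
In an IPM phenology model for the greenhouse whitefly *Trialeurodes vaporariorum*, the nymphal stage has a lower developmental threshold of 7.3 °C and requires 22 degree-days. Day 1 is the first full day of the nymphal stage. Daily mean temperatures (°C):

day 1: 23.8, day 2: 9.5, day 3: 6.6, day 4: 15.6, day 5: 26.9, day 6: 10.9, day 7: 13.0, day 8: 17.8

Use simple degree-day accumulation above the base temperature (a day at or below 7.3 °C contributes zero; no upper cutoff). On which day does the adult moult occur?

Daily DD above 7.3 °C: 16.5, 2.2, 0.0, 8.3, 19.6, 3.6, 5.7, 10.5.
Cumulative: 16.5, 18.7, 18.7, 27.0, 46.6, 50.2, 55.9, 66.4.
The total first reaches 22 DD on day 4.

day 4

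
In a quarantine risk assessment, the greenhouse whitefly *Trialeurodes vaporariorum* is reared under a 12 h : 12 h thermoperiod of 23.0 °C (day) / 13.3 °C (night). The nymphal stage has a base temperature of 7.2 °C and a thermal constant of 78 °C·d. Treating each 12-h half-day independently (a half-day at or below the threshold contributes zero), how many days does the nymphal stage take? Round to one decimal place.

7.1 days

Day half: max(0, 23.0 − 7.2) × 0.5 = 15.8 × 0.5 = 7.90 DD.
Night half: max(0, 13.3 − 7.2) × 0.5 = 6.1 × 0.5 = 3.05 DD.
Per 24 h: 10.95 DD/day.
Duration = 78 / 10.95 = 7.123 ≈ 7.1 days.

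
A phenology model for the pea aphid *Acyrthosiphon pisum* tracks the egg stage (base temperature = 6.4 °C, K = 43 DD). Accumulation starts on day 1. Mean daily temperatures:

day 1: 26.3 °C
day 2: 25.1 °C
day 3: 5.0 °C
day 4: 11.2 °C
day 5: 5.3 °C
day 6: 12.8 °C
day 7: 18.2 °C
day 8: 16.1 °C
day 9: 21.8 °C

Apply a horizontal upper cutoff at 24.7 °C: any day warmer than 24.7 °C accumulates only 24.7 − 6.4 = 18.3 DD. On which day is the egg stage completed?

day 6

Daily DD above 6.4 °C (capped at 18.3): 18.3, 18.3, 0.0, 4.8, 0.0, 6.4, 11.8, 9.7, 15.4.
Cumulative: 18.3, 36.6, 36.6, 41.4, 41.4, 47.8, 59.6, 69.3, 84.7.
The total first reaches 43 DD on day 6.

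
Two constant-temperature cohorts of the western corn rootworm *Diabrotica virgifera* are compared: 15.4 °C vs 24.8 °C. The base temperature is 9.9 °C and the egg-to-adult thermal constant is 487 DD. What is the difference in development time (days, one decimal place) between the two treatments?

At 15.4 °C: 487 / (15.4 − 9.9) = 487 / 5.5 = 88.545 d.
At 24.8 °C: 487 / (24.8 − 9.9) = 487 / 14.9 = 32.685 d.
Difference = |88.545 − 32.685| = 55.861 ≈ 55.9 days.

55.9 days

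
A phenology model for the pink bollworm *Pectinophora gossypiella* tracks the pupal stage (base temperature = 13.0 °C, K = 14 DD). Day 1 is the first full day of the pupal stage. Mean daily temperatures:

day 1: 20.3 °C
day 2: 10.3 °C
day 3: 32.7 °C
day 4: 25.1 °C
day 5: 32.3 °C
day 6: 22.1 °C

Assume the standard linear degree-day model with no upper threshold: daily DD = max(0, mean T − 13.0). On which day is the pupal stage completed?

Daily DD above 13.0 °C: 7.3, 0.0, 19.7, 12.1, 19.3, 9.1.
Cumulative: 7.3, 7.3, 27.0, 39.1, 58.4, 67.5.
The total first reaches 14 DD on day 3.

day 3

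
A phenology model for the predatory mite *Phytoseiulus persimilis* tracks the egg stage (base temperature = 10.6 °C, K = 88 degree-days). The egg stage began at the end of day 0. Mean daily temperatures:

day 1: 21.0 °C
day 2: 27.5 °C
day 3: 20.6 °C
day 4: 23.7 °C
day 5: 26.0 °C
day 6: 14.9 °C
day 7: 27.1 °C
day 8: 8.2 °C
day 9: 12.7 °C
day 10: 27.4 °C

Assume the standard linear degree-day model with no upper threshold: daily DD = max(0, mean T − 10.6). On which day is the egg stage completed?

day 9

Daily DD above 10.6 °C: 10.4, 16.9, 10.0, 13.1, 15.4, 4.3, 16.5, 0.0, 2.1, 16.8.
Cumulative: 10.4, 27.3, 37.3, 50.4, 65.8, 70.1, 86.6, 86.6, 88.7, 105.5.
The total first reaches 88 DD on day 9.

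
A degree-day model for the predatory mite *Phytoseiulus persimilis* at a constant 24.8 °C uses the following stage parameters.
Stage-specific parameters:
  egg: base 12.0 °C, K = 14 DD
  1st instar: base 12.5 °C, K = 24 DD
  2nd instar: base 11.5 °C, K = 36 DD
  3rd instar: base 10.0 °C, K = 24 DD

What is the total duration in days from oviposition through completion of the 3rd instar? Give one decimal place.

egg: 14 / (24.8 − 12.0) = 14 / 12.8 = 1.094 d.
1st instar: 24 / (24.8 − 12.5) = 24 / 12.3 = 1.951 d.
2nd instar: 36 / (24.8 − 11.5) = 36 / 13.3 = 2.707 d.
3rd instar: 24 / (24.8 − 10.0) = 24 / 14.8 = 1.622 d.
Sum = 7.373 ≈ 7.4 days.

7.4 days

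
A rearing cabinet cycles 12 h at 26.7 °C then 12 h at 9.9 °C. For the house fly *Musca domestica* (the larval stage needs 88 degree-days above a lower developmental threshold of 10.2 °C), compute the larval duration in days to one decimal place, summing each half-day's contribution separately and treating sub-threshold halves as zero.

Day half: max(0, 26.7 − 10.2) × 0.5 = 16.5 × 0.5 = 8.25 DD.
Night half: max(0, 9.9 − 10.2) × 0.5 = 0.0 × 0.5 = 0.00 DD.
Per 24 h: 8.25 DD/day.
Duration = 88 / 8.25 = 10.667 ≈ 10.7 days.

10.7 days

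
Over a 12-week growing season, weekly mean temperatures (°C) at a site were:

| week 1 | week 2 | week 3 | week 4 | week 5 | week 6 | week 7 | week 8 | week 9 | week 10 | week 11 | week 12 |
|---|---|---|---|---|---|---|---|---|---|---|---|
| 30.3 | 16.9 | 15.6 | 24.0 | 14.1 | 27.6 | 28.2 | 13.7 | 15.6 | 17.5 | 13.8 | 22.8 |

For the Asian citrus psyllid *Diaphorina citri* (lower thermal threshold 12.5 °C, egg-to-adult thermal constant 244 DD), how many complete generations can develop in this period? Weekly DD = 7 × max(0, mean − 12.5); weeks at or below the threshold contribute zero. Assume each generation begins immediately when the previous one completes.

2 generations

Weekly DD (7 × max(0, T̄ − 12.5)): 124.6, 30.8, 21.7, 80.5, 11.2, 105.7, 109.9, 8.4, 21.7, 35.0, 9.1, 72.1.
Season total = 630.7 DD.
Complete generations = ⌊630.7 / 244⌋ = 2.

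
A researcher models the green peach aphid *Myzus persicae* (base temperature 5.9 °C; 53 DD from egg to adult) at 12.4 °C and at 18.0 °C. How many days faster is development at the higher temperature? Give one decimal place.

At 12.4 °C: 53 / (12.4 − 5.9) = 53 / 6.5 = 8.154 d.
At 18.0 °C: 53 / (18.0 − 5.9) = 53 / 12.1 = 4.380 d.
Difference = |8.154 − 4.380| = 3.774 ≈ 3.8 days.

3.8 days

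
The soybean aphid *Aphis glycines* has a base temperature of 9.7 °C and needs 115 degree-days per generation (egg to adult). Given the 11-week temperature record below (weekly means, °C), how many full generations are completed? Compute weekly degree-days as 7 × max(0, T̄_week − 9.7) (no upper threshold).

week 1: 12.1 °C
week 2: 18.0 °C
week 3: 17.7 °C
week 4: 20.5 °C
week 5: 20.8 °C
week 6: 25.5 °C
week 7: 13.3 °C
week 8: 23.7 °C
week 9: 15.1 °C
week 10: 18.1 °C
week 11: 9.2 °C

5 generations

Weekly DD (7 × max(0, T̄ − 9.7)): 16.8, 58.1, 56.0, 75.6, 77.7, 110.6, 25.2, 98.0, 37.8, 58.8, 0.0.
Season total = 614.6 DD.
Complete generations = ⌊614.6 / 115⌋ = 5.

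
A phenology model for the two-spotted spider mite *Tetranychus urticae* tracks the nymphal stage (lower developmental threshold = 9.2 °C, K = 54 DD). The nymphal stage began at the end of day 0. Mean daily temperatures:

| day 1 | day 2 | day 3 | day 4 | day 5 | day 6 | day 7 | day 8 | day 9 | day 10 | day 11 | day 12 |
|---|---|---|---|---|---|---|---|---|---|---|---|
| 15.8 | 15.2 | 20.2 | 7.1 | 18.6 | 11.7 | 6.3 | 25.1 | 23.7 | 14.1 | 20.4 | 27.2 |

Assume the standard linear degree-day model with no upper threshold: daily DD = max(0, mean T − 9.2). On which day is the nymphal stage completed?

day 9

Daily DD above 9.2 °C: 6.6, 6.0, 11.0, 0.0, 9.4, 2.5, 0.0, 15.9, 14.5, 4.9, 11.2, 18.0.
Cumulative: 6.6, 12.6, 23.6, 23.6, 33.0, 35.5, 35.5, 51.4, 65.9, 70.8, 82.0, 100.0.
The total first reaches 54 DD on day 9.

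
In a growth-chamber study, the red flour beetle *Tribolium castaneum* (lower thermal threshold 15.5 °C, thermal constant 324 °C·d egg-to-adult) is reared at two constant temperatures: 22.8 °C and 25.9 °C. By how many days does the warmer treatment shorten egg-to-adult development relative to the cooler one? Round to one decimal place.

13.2 days

At 22.8 °C: 324 / (22.8 − 15.5) = 324 / 7.3 = 44.384 d.
At 25.9 °C: 324 / (25.9 − 15.5) = 324 / 10.4 = 31.154 d.
Difference = |44.384 − 31.154| = 13.230 ≈ 13.2 days.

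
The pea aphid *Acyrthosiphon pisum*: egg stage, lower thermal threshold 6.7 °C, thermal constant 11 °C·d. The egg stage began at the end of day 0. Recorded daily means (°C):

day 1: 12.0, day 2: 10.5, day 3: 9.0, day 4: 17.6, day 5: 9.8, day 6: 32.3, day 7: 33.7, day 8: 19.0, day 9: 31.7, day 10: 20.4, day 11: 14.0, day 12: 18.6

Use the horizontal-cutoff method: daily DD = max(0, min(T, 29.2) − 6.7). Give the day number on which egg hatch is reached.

day 3

Daily DD above 6.7 °C (capped at 22.5): 5.3, 3.8, 2.3, 10.9, 3.1, 22.5, 22.5, 12.3, 22.5, 13.7, 7.3, 11.9.
Cumulative: 5.3, 9.1, 11.4, 22.3, 25.4, 47.9, 70.4, 82.7, 105.2, 118.9, 126.2, 138.1.
The total first reaches 11 DD on day 3.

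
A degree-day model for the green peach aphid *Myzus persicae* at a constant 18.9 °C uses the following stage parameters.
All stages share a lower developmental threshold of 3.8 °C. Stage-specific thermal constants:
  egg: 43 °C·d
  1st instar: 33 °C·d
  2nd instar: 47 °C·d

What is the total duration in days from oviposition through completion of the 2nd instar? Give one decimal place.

8.1 days

Daily accumulation at 18.9 °C = 18.9 − 3.8 = 15.1 DD/day.
Total K = 43 + 33 + 47 = 123 DD.
Total duration = 123 / 15.1 = 8.146 ≈ 8.1 days.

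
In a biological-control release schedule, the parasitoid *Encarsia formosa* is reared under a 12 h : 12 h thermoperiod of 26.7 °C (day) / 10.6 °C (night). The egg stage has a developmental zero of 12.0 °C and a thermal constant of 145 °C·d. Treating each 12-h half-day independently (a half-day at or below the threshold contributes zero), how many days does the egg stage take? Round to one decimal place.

19.7 days

Day half: max(0, 26.7 − 12.0) × 0.5 = 14.7 × 0.5 = 7.35 DD.
Night half: max(0, 10.6 − 12.0) × 0.5 = 0.0 × 0.5 = 0.00 DD.
Per 24 h: 7.35 DD/day.
Duration = 145 / 7.35 = 19.728 ≈ 19.7 days.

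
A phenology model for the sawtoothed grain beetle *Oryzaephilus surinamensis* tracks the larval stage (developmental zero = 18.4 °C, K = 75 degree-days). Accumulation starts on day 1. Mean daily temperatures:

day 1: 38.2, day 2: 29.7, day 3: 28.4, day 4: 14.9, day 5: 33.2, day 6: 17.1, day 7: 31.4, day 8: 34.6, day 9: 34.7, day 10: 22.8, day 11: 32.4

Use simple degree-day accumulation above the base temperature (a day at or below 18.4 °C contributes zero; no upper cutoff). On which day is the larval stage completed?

Daily DD above 18.4 °C: 19.8, 11.3, 10.0, 0.0, 14.8, 0.0, 13.0, 16.2, 16.3, 4.4, 14.0.
Cumulative: 19.8, 31.1, 41.1, 41.1, 55.9, 55.9, 68.9, 85.1, 101.4, 105.8, 119.8.
The total first reaches 75 DD on day 8.

day 8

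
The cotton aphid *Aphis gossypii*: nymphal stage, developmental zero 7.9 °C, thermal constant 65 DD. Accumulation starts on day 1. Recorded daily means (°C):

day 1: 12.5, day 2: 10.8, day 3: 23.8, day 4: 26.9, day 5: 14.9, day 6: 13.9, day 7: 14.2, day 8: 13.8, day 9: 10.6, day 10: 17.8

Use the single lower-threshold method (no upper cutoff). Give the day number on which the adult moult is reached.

day 8

Daily DD above 7.9 °C: 4.6, 2.9, 15.9, 19.0, 7.0, 6.0, 6.3, 5.9, 2.7, 9.9.
Cumulative: 4.6, 7.5, 23.4, 42.4, 49.4, 55.4, 61.7, 67.6, 70.3, 80.2.
The total first reaches 65 DD on day 8.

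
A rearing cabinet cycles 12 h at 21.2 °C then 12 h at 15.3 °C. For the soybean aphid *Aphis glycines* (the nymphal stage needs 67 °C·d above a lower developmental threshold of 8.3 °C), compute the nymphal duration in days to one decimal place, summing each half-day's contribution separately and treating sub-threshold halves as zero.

Day half: max(0, 21.2 − 8.3) × 0.5 = 12.9 × 0.5 = 6.45 DD.
Night half: max(0, 15.3 − 8.3) × 0.5 = 7.0 × 0.5 = 3.50 DD.
Per 24 h: 9.95 DD/day.
Duration = 67 / 9.95 = 6.734 ≈ 6.7 days.

6.7 days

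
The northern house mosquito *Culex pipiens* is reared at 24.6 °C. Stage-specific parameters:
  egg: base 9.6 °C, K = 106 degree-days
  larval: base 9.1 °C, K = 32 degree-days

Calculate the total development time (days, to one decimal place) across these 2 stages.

9.1 days

egg: 106 / (24.6 − 9.6) = 106 / 15.0 = 7.067 d.
larval: 32 / (24.6 − 9.1) = 32 / 15.5 = 2.065 d.
Sum = 9.131 ≈ 9.1 days.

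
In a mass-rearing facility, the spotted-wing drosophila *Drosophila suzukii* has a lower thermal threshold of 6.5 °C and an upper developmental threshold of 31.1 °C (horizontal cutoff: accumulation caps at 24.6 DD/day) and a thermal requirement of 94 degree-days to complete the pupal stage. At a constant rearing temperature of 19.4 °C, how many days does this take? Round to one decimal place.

7.3 days

Daily accumulation = 19.4 − 6.5 = 12.9 DD/day.
Duration = 94 / 12.9 = 7.287 ≈ 7.3 days.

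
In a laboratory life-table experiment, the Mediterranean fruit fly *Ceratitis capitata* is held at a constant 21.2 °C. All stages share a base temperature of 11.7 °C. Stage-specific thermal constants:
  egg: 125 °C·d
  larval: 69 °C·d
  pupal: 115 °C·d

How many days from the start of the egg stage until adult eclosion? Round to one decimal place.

Daily accumulation at 21.2 °C = 21.2 − 11.7 = 9.5 DD/day.
Total K = 125 + 69 + 115 = 309 DD.
Total duration = 309 / 9.5 = 32.526 ≈ 32.5 days.

32.5 days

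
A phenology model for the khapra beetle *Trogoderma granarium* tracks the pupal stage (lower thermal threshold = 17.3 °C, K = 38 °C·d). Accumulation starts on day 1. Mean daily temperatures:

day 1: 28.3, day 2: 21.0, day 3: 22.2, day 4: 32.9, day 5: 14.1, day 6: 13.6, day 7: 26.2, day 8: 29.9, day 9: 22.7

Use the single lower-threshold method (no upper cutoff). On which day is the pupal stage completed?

day 7

Daily DD above 17.3 °C: 11.0, 3.7, 4.9, 15.6, 0.0, 0.0, 8.9, 12.6, 5.4.
Cumulative: 11.0, 14.7, 19.6, 35.2, 35.2, 35.2, 44.1, 56.7, 62.1.
The total first reaches 38 DD on day 7.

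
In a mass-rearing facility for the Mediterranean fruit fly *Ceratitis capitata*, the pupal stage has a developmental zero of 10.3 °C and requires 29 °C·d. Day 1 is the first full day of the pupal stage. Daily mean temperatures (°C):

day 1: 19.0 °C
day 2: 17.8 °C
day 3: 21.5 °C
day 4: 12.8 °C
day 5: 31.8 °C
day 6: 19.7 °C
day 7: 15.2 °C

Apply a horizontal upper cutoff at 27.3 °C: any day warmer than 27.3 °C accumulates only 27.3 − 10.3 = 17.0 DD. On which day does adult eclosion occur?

Daily DD above 10.3 °C (capped at 17.0): 8.7, 7.5, 11.2, 2.5, 17.0, 9.4, 4.9.
Cumulative: 8.7, 16.2, 27.4, 29.9, 46.9, 56.3, 61.2.
The total first reaches 29 DD on day 4.

day 4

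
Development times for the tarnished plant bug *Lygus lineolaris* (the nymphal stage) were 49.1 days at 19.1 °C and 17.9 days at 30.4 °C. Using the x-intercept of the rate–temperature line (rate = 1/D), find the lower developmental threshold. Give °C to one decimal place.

12.6 °C

Linear rate model ⇒ the product D·(T − T_b) is constant across temperatures.
49.1·(19.1 − T_b) = 17.9·(30.4 − T_b)
T_b = (49.1·19.1 − 17.9·30.4) / (49.1 − 17.9) = 393.65 / 31.2 = 12.617 °C ≈ 12.6 °C.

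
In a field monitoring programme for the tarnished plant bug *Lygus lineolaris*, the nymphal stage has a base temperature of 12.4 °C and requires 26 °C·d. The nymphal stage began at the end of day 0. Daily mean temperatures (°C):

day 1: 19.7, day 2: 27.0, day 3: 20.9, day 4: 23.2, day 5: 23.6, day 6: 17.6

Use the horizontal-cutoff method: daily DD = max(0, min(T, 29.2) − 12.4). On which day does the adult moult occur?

Daily DD above 12.4 °C (capped at 16.8): 7.3, 14.6, 8.5, 10.8, 11.2, 5.2.
Cumulative: 7.3, 21.9, 30.4, 41.2, 52.4, 57.6.
The total first reaches 26 DD on day 3.

day 3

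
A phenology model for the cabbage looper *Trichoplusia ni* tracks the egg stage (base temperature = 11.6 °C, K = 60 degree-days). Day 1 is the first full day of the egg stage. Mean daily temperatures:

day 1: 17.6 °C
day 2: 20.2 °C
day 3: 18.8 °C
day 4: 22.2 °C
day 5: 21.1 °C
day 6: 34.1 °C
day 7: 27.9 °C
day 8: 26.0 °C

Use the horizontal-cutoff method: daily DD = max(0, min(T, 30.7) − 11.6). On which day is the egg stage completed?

Daily DD above 11.6 °C (capped at 19.1): 6.0, 8.6, 7.2, 10.6, 9.5, 19.1, 16.3, 14.4.
Cumulative: 6.0, 14.6, 21.8, 32.4, 41.9, 61.0, 77.3, 91.7.
The total first reaches 60 DD on day 6.

day 6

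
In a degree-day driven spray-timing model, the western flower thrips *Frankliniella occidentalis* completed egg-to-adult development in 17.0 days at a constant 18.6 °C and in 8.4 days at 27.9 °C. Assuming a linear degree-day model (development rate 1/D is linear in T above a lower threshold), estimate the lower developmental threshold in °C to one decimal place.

9.5 °C

Under the model K = D·(T − T_b), so D₁·(T₁ − T_b) = D₂·(T₂ − T_b).
17.0·(18.6 − T_b) = 8.4·(27.9 − T_b)
T_b = (17.0·18.6 − 8.4·27.9) / (17.0 − 8.4) = 81.84 / 8.6 = 9.516 °C ≈ 9.5 °C.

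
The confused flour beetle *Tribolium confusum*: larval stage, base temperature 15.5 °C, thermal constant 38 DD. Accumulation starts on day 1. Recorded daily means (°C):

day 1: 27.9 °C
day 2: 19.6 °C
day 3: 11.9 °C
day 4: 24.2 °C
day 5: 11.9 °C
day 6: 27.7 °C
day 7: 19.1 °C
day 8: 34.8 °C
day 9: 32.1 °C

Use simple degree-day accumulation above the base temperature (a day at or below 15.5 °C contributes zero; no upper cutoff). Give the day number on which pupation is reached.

day 7

Daily DD above 15.5 °C: 12.4, 4.1, 0.0, 8.7, 0.0, 12.2, 3.6, 19.3, 16.6.
Cumulative: 12.4, 16.5, 16.5, 25.2, 25.2, 37.4, 41.0, 60.3, 76.9.
The total first reaches 38 DD on day 7.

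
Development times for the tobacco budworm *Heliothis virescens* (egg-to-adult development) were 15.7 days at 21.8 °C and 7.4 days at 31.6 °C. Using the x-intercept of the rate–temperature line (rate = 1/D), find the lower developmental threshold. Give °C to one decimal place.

13.1 °C

Linear rate model ⇒ the product D·(T − T_b) is constant across temperatures.
15.7·(21.8 − T_b) = 7.4·(31.6 − T_b)
T_b = (15.7·21.8 − 7.4·31.6) / (15.7 − 7.4) = 108.42 / 8.3 = 13.063 °C ≈ 13.1 °C.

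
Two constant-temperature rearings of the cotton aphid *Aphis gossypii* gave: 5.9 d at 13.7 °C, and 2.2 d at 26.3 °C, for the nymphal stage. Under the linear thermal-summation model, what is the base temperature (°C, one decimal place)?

Equal thermal constants: D₁(T₁ − T_b) = D₂(T₂ − T_b).
5.9·(13.7 − T_b) = 2.2·(26.3 − T_b)
T_b = (5.9·13.7 − 2.2·26.3) / (5.9 − 2.2) = 22.97 / 3.7 = 6.208 °C ≈ 6.2 °C.

6.2 °C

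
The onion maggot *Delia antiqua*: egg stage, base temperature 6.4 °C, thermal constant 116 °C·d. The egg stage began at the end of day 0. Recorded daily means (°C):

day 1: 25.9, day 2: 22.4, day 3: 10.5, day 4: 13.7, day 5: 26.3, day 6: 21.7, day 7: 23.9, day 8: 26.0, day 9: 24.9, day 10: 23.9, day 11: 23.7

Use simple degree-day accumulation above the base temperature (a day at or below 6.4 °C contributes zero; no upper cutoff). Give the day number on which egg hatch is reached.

day 8

Daily DD above 6.4 °C: 19.5, 16.0, 4.1, 7.3, 19.9, 15.3, 17.5, 19.6, 18.5, 17.5, 17.3.
Cumulative: 19.5, 35.5, 39.6, 46.9, 66.8, 82.1, 99.6, 119.2, 137.7, 155.2, 172.5.
The total first reaches 116 DD on day 8.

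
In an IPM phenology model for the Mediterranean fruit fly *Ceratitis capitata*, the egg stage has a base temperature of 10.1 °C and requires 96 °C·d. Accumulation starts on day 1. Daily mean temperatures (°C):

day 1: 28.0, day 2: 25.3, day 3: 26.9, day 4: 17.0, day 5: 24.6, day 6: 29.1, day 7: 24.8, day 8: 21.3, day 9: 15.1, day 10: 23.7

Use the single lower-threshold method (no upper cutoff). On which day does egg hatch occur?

Daily DD above 10.1 °C: 17.9, 15.2, 16.8, 6.9, 14.5, 19.0, 14.7, 11.2, 5.0, 13.6.
Cumulative: 17.9, 33.1, 49.9, 56.8, 71.3, 90.3, 105.0, 116.2, 121.2, 134.8.
The total first reaches 96 DD on day 7.

day 7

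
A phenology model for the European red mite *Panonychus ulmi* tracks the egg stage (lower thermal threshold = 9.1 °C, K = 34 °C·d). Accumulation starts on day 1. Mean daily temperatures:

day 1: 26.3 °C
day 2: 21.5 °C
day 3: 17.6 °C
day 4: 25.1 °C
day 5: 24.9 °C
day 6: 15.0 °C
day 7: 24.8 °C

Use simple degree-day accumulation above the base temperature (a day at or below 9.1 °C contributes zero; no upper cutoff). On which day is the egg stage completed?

Daily DD above 9.1 °C: 17.2, 12.4, 8.5, 16.0, 15.8, 5.9, 15.7.
Cumulative: 17.2, 29.6, 38.1, 54.1, 69.9, 75.8, 91.5.
The total first reaches 34 DD on day 3.

day 3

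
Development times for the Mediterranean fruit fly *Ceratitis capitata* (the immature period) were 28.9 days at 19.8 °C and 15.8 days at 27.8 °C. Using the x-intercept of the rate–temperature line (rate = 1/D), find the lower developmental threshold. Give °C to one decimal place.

10.2 °C

Under the model K = D·(T − T_b), so D₁·(T₁ − T_b) = D₂·(T₂ − T_b).
28.9·(19.8 − T_b) = 15.8·(27.8 − T_b)
T_b = (28.9·19.8 − 15.8·27.8) / (28.9 − 15.8) = 132.98 / 13.1 = 10.151 °C ≈ 10.2 °C.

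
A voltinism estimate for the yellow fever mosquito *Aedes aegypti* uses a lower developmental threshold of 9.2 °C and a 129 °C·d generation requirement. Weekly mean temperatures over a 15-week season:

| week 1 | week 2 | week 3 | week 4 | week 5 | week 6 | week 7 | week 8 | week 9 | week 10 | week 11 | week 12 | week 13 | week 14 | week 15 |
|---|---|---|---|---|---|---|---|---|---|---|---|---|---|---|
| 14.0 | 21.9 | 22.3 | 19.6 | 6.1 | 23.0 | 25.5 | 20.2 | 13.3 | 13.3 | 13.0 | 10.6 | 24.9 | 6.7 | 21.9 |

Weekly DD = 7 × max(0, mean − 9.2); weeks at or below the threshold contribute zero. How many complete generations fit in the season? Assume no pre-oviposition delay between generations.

Weekly DD (7 × max(0, T̄ − 9.2)): 33.6, 88.9, 91.7, 72.8, 0.0, 96.6, 114.1, 77.0, 28.7, 28.7, 26.6, 9.8, 109.9, 0.0, 88.9.
Season total = 867.3 DD.
Complete generations = ⌊867.3 / 129⌋ = 6.

6 generations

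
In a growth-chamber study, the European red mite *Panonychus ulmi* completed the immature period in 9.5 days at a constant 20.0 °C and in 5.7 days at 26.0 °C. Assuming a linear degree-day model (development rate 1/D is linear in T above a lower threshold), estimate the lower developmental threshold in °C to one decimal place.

11.0 °C

Under the model K = D·(T − T_b), so D₁·(T₁ − T_b) = D₂·(T₂ − T_b).
9.5·(20.0 − T_b) = 5.7·(26.0 − T_b)
T_b = (9.5·20.0 − 5.7·26.0) / (9.5 − 5.7) = 41.80 / 3.8 = 11.000 °C ≈ 11.0 °C.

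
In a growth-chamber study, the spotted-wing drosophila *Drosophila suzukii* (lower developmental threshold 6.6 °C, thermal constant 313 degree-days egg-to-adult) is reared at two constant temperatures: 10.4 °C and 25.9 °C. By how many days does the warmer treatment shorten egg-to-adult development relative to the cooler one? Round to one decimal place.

66.2 days

At 10.4 °C: 313 / (10.4 − 6.6) = 313 / 3.8 = 82.368 d.
At 25.9 °C: 313 / (25.9 − 6.6) = 313 / 19.3 = 16.218 d.
Difference = |82.368 − 16.218| = 66.151 ≈ 66.2 days.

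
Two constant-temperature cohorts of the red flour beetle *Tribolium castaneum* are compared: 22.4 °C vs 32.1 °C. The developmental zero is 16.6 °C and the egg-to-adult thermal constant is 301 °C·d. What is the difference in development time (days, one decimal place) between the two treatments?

32.5 days

At 22.4 °C: 301 / (22.4 − 16.6) = 301 / 5.8 = 51.897 d.
At 32.1 °C: 301 / (32.1 − 16.6) = 301 / 15.5 = 19.419 d.
Difference = |51.897 − 19.419| = 32.477 ≈ 32.5 days.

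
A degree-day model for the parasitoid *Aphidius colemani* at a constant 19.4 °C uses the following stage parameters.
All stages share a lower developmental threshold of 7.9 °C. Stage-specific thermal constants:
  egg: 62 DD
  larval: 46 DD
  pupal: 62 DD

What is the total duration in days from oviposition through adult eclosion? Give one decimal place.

14.8 days

Daily accumulation at 19.4 °C = 19.4 − 7.9 = 11.5 DD/day.
Total K = 62 + 46 + 62 = 170 DD.
Total duration = 170 / 11.5 = 14.783 ≈ 14.8 days.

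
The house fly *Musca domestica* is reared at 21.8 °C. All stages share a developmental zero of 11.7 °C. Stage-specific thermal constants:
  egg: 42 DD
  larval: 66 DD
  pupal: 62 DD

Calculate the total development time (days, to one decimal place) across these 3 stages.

Daily accumulation at 21.8 °C = 21.8 − 11.7 = 10.1 DD/day.
Total K = 42 + 66 + 62 = 170 DD.
Total duration = 170 / 10.1 = 16.832 ≈ 16.8 days.

16.8 days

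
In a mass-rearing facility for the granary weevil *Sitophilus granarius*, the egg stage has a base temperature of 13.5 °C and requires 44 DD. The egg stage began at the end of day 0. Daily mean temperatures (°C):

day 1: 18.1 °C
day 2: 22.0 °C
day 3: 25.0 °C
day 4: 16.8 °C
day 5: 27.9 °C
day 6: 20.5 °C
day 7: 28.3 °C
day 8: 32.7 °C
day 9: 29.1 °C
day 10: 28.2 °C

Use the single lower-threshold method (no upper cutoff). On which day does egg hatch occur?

Daily DD above 13.5 °C: 4.6, 8.5, 11.5, 3.3, 14.4, 7.0, 14.8, 19.2, 15.6, 14.7.
Cumulative: 4.6, 13.1, 24.6, 27.9, 42.3, 49.3, 64.1, 83.3, 98.9, 113.6.
The total first reaches 44 DD on day 6.

day 6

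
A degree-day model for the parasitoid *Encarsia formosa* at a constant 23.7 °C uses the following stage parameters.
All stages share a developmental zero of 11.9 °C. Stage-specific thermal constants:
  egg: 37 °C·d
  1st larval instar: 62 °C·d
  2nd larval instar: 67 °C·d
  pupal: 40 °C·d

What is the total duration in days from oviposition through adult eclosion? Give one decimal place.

17.5 days

Daily accumulation at 23.7 °C = 23.7 − 11.9 = 11.8 DD/day.
Total K = 37 + 62 + 67 + 40 = 206 DD.
Total duration = 206 / 11.8 = 17.458 ≈ 17.5 days.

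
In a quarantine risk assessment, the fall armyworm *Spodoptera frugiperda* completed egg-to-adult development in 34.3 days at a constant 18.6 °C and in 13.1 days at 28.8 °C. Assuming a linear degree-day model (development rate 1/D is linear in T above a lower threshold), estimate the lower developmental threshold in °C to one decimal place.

Under the model K = D·(T − T_b), so D₁·(T₁ − T_b) = D₂·(T₂ − T_b).
34.3·(18.6 − T_b) = 13.1·(28.8 − T_b)
T_b = (34.3·18.6 − 13.1·28.8) / (34.3 − 13.1) = 260.70 / 21.2 = 12.297 °C ≈ 12.3 °C.

12.3 °C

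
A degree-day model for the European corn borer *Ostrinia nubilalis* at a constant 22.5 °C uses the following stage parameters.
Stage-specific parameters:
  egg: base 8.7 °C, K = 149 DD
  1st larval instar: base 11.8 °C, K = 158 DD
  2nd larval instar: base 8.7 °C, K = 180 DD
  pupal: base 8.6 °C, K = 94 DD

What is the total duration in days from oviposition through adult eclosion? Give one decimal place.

45.4 days

egg: 149 / (22.5 − 8.7) = 149 / 13.8 = 10.797 d.
1st larval instar: 158 / (22.5 − 11.8) = 158 / 10.7 = 14.766 d.
2nd larval instar: 180 / (22.5 − 8.7) = 180 / 13.8 = 13.043 d.
pupal: 94 / (22.5 − 8.6) = 94 / 13.9 = 6.763 d.
Sum = 45.370 ≈ 45.4 days.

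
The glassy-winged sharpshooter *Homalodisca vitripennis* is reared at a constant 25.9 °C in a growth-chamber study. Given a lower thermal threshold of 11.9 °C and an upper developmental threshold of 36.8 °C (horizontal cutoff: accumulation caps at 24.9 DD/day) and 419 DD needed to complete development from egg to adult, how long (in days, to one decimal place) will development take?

Daily accumulation = 25.9 − 11.9 = 14.0 DD/day.
Duration = 419 / 14.0 = 29.929 ≈ 29.9 days.

29.9 days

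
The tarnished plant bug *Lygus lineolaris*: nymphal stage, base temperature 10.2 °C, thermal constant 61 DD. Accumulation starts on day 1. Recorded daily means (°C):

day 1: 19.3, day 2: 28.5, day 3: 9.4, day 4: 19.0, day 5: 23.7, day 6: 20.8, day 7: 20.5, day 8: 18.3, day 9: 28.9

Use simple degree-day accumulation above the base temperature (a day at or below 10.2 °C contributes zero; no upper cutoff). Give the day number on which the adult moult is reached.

Daily DD above 10.2 °C: 9.1, 18.3, 0.0, 8.8, 13.5, 10.6, 10.3, 8.1, 18.7.
Cumulative: 9.1, 27.4, 27.4, 36.2, 49.7, 60.3, 70.6, 78.7, 97.4.
The total first reaches 61 DD on day 7.

day 7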